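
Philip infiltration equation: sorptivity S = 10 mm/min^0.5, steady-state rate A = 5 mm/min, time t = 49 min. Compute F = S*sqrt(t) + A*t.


F = S*sqrt(t) + A*t
F = 10*sqrt(49) + 5*49
F = 10*7.000000 + 245

315.0000 mm


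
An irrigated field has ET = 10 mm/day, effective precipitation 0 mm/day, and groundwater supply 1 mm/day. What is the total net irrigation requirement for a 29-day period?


Daily deficit = ET - Pe - GW = 10 - 0 - 1 = 9 mm/day
NIR = 9 * 29 = 261 mm

261.0000 mm


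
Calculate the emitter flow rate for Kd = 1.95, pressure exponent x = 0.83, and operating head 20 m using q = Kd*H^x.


q = Kd * H^x = 1.95 * 20^0.83 = 1.95 * 12.018628

23.4363 L/h


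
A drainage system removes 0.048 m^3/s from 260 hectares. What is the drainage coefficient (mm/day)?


DC = Q * 86400 / (A * 10000) * 1000
DC = 0.048 * 86400 / (260 * 10000) * 1000
DC = 4147200.0000 / 2600000

1.5951 mm/day


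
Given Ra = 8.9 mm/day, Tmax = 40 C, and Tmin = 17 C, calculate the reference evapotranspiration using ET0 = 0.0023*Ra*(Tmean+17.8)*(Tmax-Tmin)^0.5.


Tmean = (Tmax + Tmin)/2 = (40 + 17)/2 = 28.5
ET0 = 0.0023 * 8.9 * (28.5 + 17.8) * sqrt(40 - 17)
ET0 = 0.0023 * 8.9 * 46.3 * 4.795832

4.5453 mm/day


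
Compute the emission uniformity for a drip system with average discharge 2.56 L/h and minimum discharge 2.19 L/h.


EU = (q_min/q_avg)*100 = (2.19/2.56)*100 = 85.5469%

85.5469 %


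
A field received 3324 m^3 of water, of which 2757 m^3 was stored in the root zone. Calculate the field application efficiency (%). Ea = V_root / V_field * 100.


Ea = V_root / V_field * 100 = 2757 / 3324 * 100 = 82.9422%

82.9422 %


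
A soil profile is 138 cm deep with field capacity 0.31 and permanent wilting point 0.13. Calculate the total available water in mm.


AWC = (FC - PWP) * d * 10
AWC = (0.31 - 0.13) * 138 * 10
AWC = 0.1800 * 138 * 10

248.4000 mm


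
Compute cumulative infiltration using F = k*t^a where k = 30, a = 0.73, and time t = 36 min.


F = k * t^a = 30 * 36^0.73
F = 30 * 13.680464

410.4139 mm


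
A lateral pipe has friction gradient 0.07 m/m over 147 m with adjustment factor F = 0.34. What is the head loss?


hf = J * L * F = 0.07 * 147 * 0.34 = 3.4986 m

3.4986 m


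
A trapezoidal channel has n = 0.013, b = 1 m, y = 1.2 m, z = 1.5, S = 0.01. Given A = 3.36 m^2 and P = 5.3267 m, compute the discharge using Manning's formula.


R = A/P = 3.36/5.3267 = 0.630785
Q = (1/0.013) * 3.36 * 0.630785^(2/3) * 0.01^0.5

19.0101 m^3/s


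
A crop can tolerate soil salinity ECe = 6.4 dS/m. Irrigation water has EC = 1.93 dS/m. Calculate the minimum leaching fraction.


LR = ECiw / (5*ECe - ECiw)
LR = 1.93 / (5*6.4 - 1.93)
LR = 1.93 / 30.0700

0.0642


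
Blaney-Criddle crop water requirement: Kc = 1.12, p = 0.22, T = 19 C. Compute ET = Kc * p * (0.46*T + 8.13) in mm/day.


ET = Kc * p * (0.46*T + 8.13)
ET = 1.12 * 0.22 * (0.46*19 + 8.13)
ET = 1.12 * 0.22 * 16.8700

4.1568 mm/day


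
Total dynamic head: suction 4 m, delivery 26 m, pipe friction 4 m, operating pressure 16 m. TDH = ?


TDH = Hs + Hd + hf + Hp = 4 + 26 + 4 + 16 = 50

50 m


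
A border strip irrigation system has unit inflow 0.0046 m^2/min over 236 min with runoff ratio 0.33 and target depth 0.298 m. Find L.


L = q*t/((1+r)*Z)
L = 0.0046*236/((1+0.33)*0.298)
L = 1.0856/0.39634

2.7391 m


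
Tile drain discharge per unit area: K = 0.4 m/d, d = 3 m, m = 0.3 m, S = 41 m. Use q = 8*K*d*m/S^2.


q = 8*K*d*m/S^2
q = 8*0.4*3*0.3/41^2
q = 2.8800 / 1681

0.0017 m/d


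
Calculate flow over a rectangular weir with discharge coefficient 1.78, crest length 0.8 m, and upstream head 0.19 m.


Q = C * L * H^(3/2) = 1.78 * 0.8 * 0.19^1.5 = 1.78 * 0.8 * 0.082819

0.1179 m^3/s


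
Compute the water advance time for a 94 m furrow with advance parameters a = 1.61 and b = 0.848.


t = (L/a)^(1/b)
t = (94/1.61)^(1/0.848)
t = 58.385093^(1/0.848)

121.0329 min


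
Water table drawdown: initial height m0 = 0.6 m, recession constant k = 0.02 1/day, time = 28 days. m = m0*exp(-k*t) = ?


m = m0 * exp(-k*t)
m = 0.6 * exp(-0.02 * 28)
m = 0.6 * exp(-0.5600)

0.3427 m


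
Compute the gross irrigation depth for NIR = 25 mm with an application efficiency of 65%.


Ea = 65% = 0.65
GID = NIR / Ea = 25 / 0.65 = 38.4615 mm

38.4615 mm


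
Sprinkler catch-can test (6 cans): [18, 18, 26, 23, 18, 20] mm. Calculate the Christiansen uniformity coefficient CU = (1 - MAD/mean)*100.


mean = 20.500000 mm
MAD = 2.666667 mm
CU = (1 - 2.666667/20.500000)*100

86.9919 %


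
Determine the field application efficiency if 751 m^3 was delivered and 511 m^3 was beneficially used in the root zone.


Ea = V_root / V_field * 100 = 511 / 751 * 100 = 68.0426%

68.0426 %


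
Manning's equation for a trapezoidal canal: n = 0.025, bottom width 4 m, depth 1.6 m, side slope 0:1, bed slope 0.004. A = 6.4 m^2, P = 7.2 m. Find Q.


R = A/P = 6.4/7.2 = 0.888889
Q = (1/0.025) * 6.4 * 0.888889^(2/3) * 0.004^0.5

14.9682 m^3/s


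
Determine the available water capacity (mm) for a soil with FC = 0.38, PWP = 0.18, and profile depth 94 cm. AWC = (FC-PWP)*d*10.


AWC = (FC - PWP) * d * 10
AWC = (0.38 - 0.18) * 94 * 10
AWC = 0.2000 * 94 * 10

188.0000 mm


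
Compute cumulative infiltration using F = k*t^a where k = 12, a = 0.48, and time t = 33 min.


F = k * t^a = 12 * 33^0.48
F = 12 * 5.356569

64.2788 mm


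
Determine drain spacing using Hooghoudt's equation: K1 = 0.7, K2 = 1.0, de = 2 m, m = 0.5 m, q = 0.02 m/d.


S^2 = 8*K2*de*m/q + 4*K1*m^2/q
S^2 = 8*1.0*2*0.5/0.02 + 4*0.7*0.5^2/0.02
S = sqrt(435.0000)

20.8567 m


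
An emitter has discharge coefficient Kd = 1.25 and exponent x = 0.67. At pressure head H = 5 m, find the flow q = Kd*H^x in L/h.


q = Kd * H^x = 1.25 * 5^0.67 = 1.25 * 2.939747

3.6747 L/h


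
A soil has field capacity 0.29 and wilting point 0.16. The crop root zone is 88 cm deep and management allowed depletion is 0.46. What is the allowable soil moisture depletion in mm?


SMD = (FC - PWP) * d * MAD * 10
SMD = (0.29 - 0.16) * 88 * 0.46 * 10
SMD = 0.1300 * 88 * 0.46 * 10

52.6240 mm


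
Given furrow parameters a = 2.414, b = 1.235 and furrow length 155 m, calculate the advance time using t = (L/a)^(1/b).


t = (L/a)^(1/b)
t = (155/2.414)^(1/1.235)
t = 64.208782^(1/1.235)

29.0830 min


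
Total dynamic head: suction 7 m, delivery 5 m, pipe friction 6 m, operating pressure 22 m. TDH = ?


TDH = Hs + Hd + hf + Hp = 7 + 5 + 6 + 22 = 40

40 m


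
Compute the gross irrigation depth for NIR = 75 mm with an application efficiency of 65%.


Ea = 65% = 0.65
GID = NIR / Ea = 75 / 0.65 = 115.3846 mm

115.3846 mm


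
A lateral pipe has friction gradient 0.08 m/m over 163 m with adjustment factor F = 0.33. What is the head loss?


hf = J * L * F = 0.08 * 163 * 0.33 = 4.3032 m

4.3032 m


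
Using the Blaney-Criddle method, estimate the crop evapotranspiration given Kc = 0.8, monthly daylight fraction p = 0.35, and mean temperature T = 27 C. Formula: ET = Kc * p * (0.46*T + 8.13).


ET = Kc * p * (0.46*T + 8.13)
ET = 0.8 * 0.35 * (0.46*27 + 8.13)
ET = 0.8 * 0.35 * 20.5500

5.7540 mm/day


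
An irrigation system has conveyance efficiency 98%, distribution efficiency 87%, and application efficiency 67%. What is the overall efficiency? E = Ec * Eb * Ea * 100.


Ec = 0.98, Eb = 0.87, Ea = 0.67
E = 0.98 * 0.87 * 0.67 * 100 = 57.1242%

57.1242 %


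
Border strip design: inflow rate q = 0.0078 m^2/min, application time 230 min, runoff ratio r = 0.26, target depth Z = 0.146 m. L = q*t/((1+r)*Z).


L = q*t/((1+r)*Z)
L = 0.0078*230/((1+0.26)*0.146)
L = 1.794/0.18396

9.7521 m


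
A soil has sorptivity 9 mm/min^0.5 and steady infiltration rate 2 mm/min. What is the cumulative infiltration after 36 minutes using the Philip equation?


F = S*sqrt(t) + A*t
F = 9*sqrt(36) + 2*36
F = 9*6.000000 + 72

126.0000 mm


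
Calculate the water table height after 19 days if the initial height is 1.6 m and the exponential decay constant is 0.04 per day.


m = m0 * exp(-k*t)
m = 1.6 * exp(-0.04 * 19)
m = 1.6 * exp(-0.7600)

0.7483 m


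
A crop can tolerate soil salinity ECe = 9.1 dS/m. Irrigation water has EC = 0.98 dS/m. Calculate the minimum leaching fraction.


LR = ECiw / (5*ECe - ECiw)
LR = 0.98 / (5*9.1 - 0.98)
LR = 0.98 / 44.5200

0.0220


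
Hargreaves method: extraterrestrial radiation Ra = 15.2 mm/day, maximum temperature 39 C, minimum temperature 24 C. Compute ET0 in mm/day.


Tmean = (Tmax + Tmin)/2 = (39 + 24)/2 = 31.5
ET0 = 0.0023 * 15.2 * (31.5 + 17.8) * sqrt(39 - 24)
ET0 = 0.0023 * 15.2 * 49.3 * 3.872983

6.6752 mm/day


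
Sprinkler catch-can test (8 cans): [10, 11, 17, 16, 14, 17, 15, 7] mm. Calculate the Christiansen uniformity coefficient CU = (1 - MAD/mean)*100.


mean = 13.375000 mm
MAD = 3.031250 mm
CU = (1 - 3.031250/13.375000)*100

77.3364 %


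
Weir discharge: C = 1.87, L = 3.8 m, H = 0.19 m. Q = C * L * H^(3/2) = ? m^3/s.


Q = C * L * H^(3/2) = 1.87 * 3.8 * 0.19^1.5 = 1.87 * 3.8 * 0.082819

0.5885 m^3/s


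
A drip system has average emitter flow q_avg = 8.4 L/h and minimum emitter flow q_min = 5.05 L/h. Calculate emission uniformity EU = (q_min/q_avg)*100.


EU = (q_min/q_avg)*100 = (5.05/8.4)*100 = 60.1190%

60.1190 %


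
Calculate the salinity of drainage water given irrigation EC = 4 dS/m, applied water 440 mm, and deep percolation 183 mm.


EC_dw = EC_iw * D_iw / D_dw
EC_dw = 4 * 440 / 183
EC_dw = 1760 / 183

9.6175 dS/m


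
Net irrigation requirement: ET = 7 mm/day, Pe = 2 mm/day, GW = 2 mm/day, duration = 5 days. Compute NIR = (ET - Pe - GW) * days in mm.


Daily deficit = ET - Pe - GW = 7 - 2 - 2 = 3 mm/day
NIR = 3 * 5 = 15 mm

15.0000 mm


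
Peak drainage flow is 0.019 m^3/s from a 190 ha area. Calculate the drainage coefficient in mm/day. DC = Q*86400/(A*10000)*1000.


DC = Q * 86400 / (A * 10000) * 1000
DC = 0.019 * 86400 / (190 * 10000) * 1000
DC = 1641600.0000 / 1900000

0.8640 mm/day


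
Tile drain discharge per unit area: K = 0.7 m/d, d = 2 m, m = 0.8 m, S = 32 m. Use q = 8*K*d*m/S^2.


q = 8*K*d*m/S^2
q = 8*0.7*2*0.8/32^2
q = 8.9600 / 1024

0.0087 m/d


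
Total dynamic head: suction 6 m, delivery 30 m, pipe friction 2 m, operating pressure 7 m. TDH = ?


TDH = Hs + Hd + hf + Hp = 6 + 30 + 2 + 7 = 45

45 m


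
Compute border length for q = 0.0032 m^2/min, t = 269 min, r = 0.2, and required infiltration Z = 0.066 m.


L = q*t/((1+r)*Z)
L = 0.0032*269/((1+0.2)*0.066)
L = 0.8608/0.0792

10.8687 m


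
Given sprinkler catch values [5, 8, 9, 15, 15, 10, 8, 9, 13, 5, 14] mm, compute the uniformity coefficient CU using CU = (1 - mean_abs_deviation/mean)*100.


mean = 10.090909 mm
MAD = 3.024793 mm
CU = (1 - 3.024793/10.090909)*100

70.0246 %


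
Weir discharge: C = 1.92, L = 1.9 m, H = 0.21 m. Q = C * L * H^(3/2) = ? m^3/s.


Q = C * L * H^(3/2) = 1.92 * 1.9 * 0.21^1.5 = 1.92 * 1.9 * 0.096234

0.3511 m^3/s


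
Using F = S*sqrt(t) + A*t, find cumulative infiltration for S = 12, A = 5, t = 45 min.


F = S*sqrt(t) + A*t
F = 12*sqrt(45) + 5*45
F = 12*6.708204 + 225

305.4984 mm


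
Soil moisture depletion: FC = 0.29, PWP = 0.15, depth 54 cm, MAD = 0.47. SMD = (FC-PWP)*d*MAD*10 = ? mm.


SMD = (FC - PWP) * d * MAD * 10
SMD = (0.29 - 0.15) * 54 * 0.47 * 10
SMD = 0.1400 * 54 * 0.47 * 10

35.5320 mm


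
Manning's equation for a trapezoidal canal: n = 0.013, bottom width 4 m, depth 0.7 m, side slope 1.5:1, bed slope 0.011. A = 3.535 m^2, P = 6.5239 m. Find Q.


R = A/P = 3.535/6.5239 = 0.541854
Q = (1/0.013) * 3.535 * 0.541854^(2/3) * 0.011^0.5

18.9553 m^3/s


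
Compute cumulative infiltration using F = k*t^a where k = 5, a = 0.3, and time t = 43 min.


F = k * t^a = 5 * 43^0.3
F = 5 * 3.090584

15.4529 mm


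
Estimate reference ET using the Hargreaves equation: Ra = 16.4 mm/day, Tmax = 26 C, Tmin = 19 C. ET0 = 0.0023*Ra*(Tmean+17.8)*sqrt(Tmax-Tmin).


Tmean = (Tmax + Tmin)/2 = (26 + 19)/2 = 22.5
ET0 = 0.0023 * 16.4 * (22.5 + 17.8) * sqrt(26 - 19)
ET0 = 0.0023 * 16.4 * 40.3 * 2.645751

4.0218 mm/day


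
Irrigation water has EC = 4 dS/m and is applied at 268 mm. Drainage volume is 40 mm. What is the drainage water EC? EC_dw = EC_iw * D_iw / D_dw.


EC_dw = EC_iw * D_iw / D_dw
EC_dw = 4 * 268 / 40
EC_dw = 1072 / 40

26.8000 dS/m


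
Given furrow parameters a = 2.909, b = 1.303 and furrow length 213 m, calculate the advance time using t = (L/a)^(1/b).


t = (L/a)^(1/b)
t = (213/2.909)^(1/1.303)
t = 73.221038^(1/1.303)

26.9794 min


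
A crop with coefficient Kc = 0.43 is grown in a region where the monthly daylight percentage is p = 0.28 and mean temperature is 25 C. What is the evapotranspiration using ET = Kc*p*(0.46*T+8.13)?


ET = Kc * p * (0.46*T + 8.13)
ET = 0.43 * 0.28 * (0.46*25 + 8.13)
ET = 0.43 * 0.28 * 19.6300

2.3635 mm/day


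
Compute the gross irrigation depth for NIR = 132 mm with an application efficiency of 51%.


Ea = 51% = 0.51
GID = NIR / Ea = 132 / 0.51 = 258.8235 mm

258.8235 mm


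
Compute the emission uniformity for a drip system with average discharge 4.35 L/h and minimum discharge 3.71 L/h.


EU = (q_min/q_avg)*100 = (3.71/4.35)*100 = 85.2874%

85.2874 %


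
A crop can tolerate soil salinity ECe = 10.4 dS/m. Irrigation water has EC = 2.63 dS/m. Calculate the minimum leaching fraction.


LR = ECiw / (5*ECe - ECiw)
LR = 2.63 / (5*10.4 - 2.63)
LR = 2.63 / 49.3700

0.0533


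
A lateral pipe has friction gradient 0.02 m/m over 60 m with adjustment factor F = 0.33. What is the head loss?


hf = J * L * F = 0.02 * 60 * 0.33 = 0.3960 m

0.3960 m


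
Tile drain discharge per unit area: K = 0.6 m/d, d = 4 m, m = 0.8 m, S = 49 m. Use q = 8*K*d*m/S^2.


q = 8*K*d*m/S^2
q = 8*0.6*4*0.8/49^2
q = 15.3600 / 2401

0.0064 m/d


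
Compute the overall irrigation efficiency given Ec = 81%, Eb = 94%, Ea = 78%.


Ec = 0.81, Eb = 0.94, Ea = 0.78
E = 0.81 * 0.94 * 0.78 * 100 = 59.3892%

59.3892 %


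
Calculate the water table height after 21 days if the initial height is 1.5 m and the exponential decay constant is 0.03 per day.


m = m0 * exp(-k*t)
m = 1.5 * exp(-0.03 * 21)
m = 1.5 * exp(-0.6300)

0.7989 m


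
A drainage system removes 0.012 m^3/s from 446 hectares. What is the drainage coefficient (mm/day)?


DC = Q * 86400 / (A * 10000) * 1000
DC = 0.012 * 86400 / (446 * 10000) * 1000
DC = 1036800.0000 / 4460000

0.2325 mm/day


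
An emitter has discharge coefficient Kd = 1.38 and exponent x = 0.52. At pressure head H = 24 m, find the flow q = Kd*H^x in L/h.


q = Kd * H^x = 1.38 * 24^0.52 = 1.38 * 5.220473

7.2043 L/h


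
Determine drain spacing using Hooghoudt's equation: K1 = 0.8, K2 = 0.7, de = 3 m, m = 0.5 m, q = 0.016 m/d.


S^2 = 8*K2*de*m/q + 4*K1*m^2/q
S^2 = 8*0.7*3*0.5/0.016 + 4*0.8*0.5^2/0.016
S = sqrt(575.0000)

23.9792 m


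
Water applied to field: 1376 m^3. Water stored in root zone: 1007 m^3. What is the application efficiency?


Ea = V_root / V_field * 100 = 1007 / 1376 * 100 = 73.1831%

73.1831 %


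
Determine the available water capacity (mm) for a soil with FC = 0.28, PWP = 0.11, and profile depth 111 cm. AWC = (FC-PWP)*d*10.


AWC = (FC - PWP) * d * 10
AWC = (0.28 - 0.11) * 111 * 10
AWC = 0.1700 * 111 * 10

188.7000 mm


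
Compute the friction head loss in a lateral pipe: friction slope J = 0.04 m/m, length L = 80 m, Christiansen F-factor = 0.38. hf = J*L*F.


hf = J * L * F = 0.04 * 80 * 0.38 = 1.2160 m

1.2160 m


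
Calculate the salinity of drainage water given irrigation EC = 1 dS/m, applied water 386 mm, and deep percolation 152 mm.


EC_dw = EC_iw * D_iw / D_dw
EC_dw = 1 * 386 / 152
EC_dw = 386 / 152

2.5395 dS/m


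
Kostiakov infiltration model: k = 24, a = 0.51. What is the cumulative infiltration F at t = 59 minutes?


F = k * t^a = 24 * 59^0.51
F = 24 * 8.000820

192.0197 mm


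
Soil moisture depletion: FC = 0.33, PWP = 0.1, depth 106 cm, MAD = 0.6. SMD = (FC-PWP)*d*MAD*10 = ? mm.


SMD = (FC - PWP) * d * MAD * 10
SMD = (0.33 - 0.1) * 106 * 0.6 * 10
SMD = 0.2300 * 106 * 0.6 * 10

146.2800 mm


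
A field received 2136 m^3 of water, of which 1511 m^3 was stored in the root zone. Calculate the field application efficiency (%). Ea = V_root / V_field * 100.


Ea = V_root / V_field * 100 = 1511 / 2136 * 100 = 70.7397%

70.7397 %


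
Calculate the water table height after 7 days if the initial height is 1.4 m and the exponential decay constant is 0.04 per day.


m = m0 * exp(-k*t)
m = 1.4 * exp(-0.04 * 7)
m = 1.4 * exp(-0.2800)

1.0581 m


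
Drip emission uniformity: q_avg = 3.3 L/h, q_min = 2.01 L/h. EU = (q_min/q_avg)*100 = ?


EU = (q_min/q_avg)*100 = (2.01/3.3)*100 = 60.9091%

60.9091 %


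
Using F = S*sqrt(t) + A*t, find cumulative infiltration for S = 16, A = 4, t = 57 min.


F = S*sqrt(t) + A*t
F = 16*sqrt(57) + 4*57
F = 16*7.549834 + 228

348.7973 mm


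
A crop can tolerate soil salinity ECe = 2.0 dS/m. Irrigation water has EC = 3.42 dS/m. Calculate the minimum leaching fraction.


LR = ECiw / (5*ECe - ECiw)
LR = 3.42 / (5*2.0 - 3.42)
LR = 3.42 / 6.5800

0.5198


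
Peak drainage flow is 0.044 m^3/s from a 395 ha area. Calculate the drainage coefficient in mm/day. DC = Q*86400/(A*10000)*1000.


DC = Q * 86400 / (A * 10000) * 1000
DC = 0.044 * 86400 / (395 * 10000) * 1000
DC = 3801600.0000 / 3950000

0.9624 mm/day


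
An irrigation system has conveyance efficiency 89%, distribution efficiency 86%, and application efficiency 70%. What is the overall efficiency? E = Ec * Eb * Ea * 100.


Ec = 0.89, Eb = 0.86, Ea = 0.7
E = 0.89 * 0.86 * 0.7 * 100 = 53.5780%

53.5780 %


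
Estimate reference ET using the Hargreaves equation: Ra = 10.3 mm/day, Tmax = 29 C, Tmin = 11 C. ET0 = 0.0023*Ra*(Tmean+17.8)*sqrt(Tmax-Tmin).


Tmean = (Tmax + Tmin)/2 = (29 + 11)/2 = 20.0
ET0 = 0.0023 * 10.3 * (20.0 + 17.8) * sqrt(29 - 11)
ET0 = 0.0023 * 10.3 * 37.8 * 4.242641

3.7992 mm/day


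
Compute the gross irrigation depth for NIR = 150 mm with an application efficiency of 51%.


Ea = 51% = 0.51
GID = NIR / Ea = 150 / 0.51 = 294.1176 mm

294.1176 mm


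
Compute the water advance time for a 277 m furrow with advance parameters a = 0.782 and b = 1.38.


t = (L/a)^(1/b)
t = (277/0.782)^(1/1.38)
t = 354.219949^(1/1.38)

70.3557 min


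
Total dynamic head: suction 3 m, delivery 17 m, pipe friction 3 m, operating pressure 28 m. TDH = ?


TDH = Hs + Hd + hf + Hp = 3 + 17 + 3 + 28 = 51

51 m


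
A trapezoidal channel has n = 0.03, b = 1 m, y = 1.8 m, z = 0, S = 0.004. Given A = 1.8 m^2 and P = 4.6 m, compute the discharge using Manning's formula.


R = A/P = 1.8/4.6 = 0.391304
Q = (1/0.03) * 1.8 * 0.391304^(2/3) * 0.004^0.5

2.0301 m^3/s


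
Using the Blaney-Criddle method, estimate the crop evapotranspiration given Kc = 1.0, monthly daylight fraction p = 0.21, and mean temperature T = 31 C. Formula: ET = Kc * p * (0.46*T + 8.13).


ET = Kc * p * (0.46*T + 8.13)
ET = 1.0 * 0.21 * (0.46*31 + 8.13)
ET = 1.0 * 0.21 * 22.3900

4.7019 mm/day


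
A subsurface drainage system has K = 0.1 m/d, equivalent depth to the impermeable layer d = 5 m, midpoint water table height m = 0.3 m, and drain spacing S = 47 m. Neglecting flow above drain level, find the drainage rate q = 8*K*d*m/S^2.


q = 8*K*d*m/S^2
q = 8*0.1*5*0.3/47^2
q = 1.2000 / 2209

5.4323e-04 m/d


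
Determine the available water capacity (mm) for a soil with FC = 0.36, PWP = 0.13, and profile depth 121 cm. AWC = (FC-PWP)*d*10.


AWC = (FC - PWP) * d * 10
AWC = (0.36 - 0.13) * 121 * 10
AWC = 0.2300 * 121 * 10

278.3000 mm


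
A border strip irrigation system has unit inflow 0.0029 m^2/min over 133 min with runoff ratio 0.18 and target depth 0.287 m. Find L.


L = q*t/((1+r)*Z)
L = 0.0029*133/((1+0.18)*0.287)
L = 0.3857/0.33866

1.1389 m


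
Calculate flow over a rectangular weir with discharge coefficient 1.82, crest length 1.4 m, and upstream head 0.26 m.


Q = C * L * H^(3/2) = 1.82 * 1.4 * 0.26^1.5 = 1.82 * 1.4 * 0.132575

0.3378 m^3/s


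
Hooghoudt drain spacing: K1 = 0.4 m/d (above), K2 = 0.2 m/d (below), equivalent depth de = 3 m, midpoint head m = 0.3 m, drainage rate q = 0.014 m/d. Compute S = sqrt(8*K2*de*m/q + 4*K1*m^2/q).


S^2 = 8*K2*de*m/q + 4*K1*m^2/q
S^2 = 8*0.2*3*0.3/0.014 + 4*0.4*0.3^2/0.014
S = sqrt(113.1429)

10.6369 m


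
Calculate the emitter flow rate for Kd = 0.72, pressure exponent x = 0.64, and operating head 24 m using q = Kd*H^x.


q = Kd * H^x = 0.72 * 24^0.64 = 0.72 * 7.644256

5.5039 L/h


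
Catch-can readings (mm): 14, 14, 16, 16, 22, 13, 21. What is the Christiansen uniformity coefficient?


mean = 16.571429 mm
MAD = 2.816327 mm
CU = (1 - 2.816327/16.571429)*100

83.0049 %


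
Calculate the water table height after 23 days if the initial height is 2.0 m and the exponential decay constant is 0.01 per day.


m = m0 * exp(-k*t)
m = 2.0 * exp(-0.01 * 23)
m = 2.0 * exp(-0.2300)

1.5891 m


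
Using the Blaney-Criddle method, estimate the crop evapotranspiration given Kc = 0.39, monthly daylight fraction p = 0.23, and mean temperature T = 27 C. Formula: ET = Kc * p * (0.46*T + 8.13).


ET = Kc * p * (0.46*T + 8.13)
ET = 0.39 * 0.23 * (0.46*27 + 8.13)
ET = 0.39 * 0.23 * 20.5500

1.8433 mm/day


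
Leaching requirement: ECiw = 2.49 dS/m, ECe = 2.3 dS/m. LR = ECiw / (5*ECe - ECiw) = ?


LR = ECiw / (5*ECe - ECiw)
LR = 2.49 / (5*2.3 - 2.49)
LR = 2.49 / 9.0100

0.2764


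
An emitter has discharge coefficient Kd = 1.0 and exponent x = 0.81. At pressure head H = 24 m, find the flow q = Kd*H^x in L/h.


q = Kd * H^x = 1.0 * 24^0.81 = 1.0 * 13.121126

13.1211 L/h


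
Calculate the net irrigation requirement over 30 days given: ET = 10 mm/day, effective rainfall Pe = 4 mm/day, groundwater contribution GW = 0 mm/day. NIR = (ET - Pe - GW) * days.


Daily deficit = ET - Pe - GW = 10 - 4 - 0 = 6 mm/day
NIR = 6 * 30 = 180 mm

180.0000 mm


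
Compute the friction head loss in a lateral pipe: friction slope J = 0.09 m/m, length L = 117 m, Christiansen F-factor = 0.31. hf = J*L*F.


hf = J * L * F = 0.09 * 117 * 0.31 = 3.2643 m

3.2643 m


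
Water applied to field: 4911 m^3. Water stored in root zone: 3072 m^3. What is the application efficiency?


Ea = V_root / V_field * 100 = 3072 / 4911 * 100 = 62.5535%

62.5535 %


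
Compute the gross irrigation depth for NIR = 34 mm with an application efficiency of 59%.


Ea = 59% = 0.59
GID = NIR / Ea = 34 / 0.59 = 57.6271 mm

57.6271 mm


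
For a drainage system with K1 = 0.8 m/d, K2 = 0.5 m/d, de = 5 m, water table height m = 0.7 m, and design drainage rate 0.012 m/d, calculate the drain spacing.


S^2 = 8*K2*de*m/q + 4*K1*m^2/q
S^2 = 8*0.5*5*0.7/0.012 + 4*0.8*0.7^2/0.012
S = sqrt(1297.3333)

36.0185 m


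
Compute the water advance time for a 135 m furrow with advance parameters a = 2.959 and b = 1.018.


t = (L/a)^(1/b)
t = (135/2.959)^(1/1.018)
t = 45.623521^(1/1.018)

42.6434 min


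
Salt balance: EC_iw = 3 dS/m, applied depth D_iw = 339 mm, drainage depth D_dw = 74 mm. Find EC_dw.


EC_dw = EC_iw * D_iw / D_dw
EC_dw = 3 * 339 / 74
EC_dw = 1017 / 74

13.7432 dS/m


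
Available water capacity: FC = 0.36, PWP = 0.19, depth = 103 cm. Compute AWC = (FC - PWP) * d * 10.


AWC = (FC - PWP) * d * 10
AWC = (0.36 - 0.19) * 103 * 10
AWC = 0.1700 * 103 * 10

175.1000 mm


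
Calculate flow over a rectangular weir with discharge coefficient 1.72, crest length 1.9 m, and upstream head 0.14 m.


Q = C * L * H^(3/2) = 1.72 * 1.9 * 0.14^1.5 = 1.72 * 1.9 * 0.052383

0.1712 m^3/s


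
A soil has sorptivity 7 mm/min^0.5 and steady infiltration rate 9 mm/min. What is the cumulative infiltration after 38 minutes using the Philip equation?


F = S*sqrt(t) + A*t
F = 7*sqrt(38) + 9*38
F = 7*6.164414 + 342

385.1509 mm


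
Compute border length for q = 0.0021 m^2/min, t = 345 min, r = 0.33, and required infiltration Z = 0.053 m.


L = q*t/((1+r)*Z)
L = 0.0021*345/((1+0.33)*0.053)
L = 0.7245/0.07049

10.2781 m


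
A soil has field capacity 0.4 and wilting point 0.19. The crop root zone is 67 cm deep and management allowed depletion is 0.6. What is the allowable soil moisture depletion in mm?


SMD = (FC - PWP) * d * MAD * 10
SMD = (0.4 - 0.19) * 67 * 0.6 * 10
SMD = 0.2100 * 67 * 0.6 * 10

84.4200 mm


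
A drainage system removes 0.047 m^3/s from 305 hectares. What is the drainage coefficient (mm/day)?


DC = Q * 86400 / (A * 10000) * 1000
DC = 0.047 * 86400 / (305 * 10000) * 1000
DC = 4060800.0000 / 3050000

1.3314 mm/day


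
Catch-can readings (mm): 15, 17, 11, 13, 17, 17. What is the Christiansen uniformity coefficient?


mean = 15.000000 mm
MAD = 2.000000 mm
CU = (1 - 2.000000/15.000000)*100

86.6667 %


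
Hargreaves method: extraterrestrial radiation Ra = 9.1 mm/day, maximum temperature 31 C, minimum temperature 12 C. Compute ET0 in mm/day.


Tmean = (Tmax + Tmin)/2 = (31 + 12)/2 = 21.5
ET0 = 0.0023 * 9.1 * (21.5 + 17.8) * sqrt(31 - 12)
ET0 = 0.0023 * 9.1 * 39.3 * 4.358899

3.5854 mm/day


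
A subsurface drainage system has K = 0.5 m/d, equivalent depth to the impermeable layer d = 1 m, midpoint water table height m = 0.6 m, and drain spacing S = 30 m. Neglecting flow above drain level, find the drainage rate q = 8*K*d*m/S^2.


q = 8*K*d*m/S^2
q = 8*0.5*1*0.6/30^2
q = 2.4000 / 900

0.0027 m/d


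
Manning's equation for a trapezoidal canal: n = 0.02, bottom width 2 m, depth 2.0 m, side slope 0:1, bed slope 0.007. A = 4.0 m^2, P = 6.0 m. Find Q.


R = A/P = 4.0/6.0 = 0.666667
Q = (1/0.02) * 4.0 * 0.666667^(2/3) * 0.007^0.5

12.7698 m^3/s


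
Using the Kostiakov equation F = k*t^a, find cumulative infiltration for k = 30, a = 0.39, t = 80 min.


F = k * t^a = 30 * 80^0.39
F = 30 * 5.523382

165.7015 mm


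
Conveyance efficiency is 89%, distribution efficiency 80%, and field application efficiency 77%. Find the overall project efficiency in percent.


Ec = 0.89, Eb = 0.8, Ea = 0.77
E = 0.89 * 0.8 * 0.77 * 100 = 54.8240%

54.8240 %


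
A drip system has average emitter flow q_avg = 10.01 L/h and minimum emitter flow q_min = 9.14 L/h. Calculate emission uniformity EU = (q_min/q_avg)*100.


EU = (q_min/q_avg)*100 = (9.14/10.01)*100 = 91.3087%

91.3087 %


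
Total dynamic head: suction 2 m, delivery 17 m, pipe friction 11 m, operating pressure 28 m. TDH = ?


TDH = Hs + Hd + hf + Hp = 2 + 17 + 11 + 28 = 58

58 m


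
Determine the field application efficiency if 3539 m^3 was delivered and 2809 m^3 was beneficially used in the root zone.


Ea = V_root / V_field * 100 = 2809 / 3539 * 100 = 79.3727%

79.3727 %


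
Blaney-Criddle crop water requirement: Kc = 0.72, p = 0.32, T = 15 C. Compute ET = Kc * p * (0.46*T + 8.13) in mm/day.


ET = Kc * p * (0.46*T + 8.13)
ET = 0.72 * 0.32 * (0.46*15 + 8.13)
ET = 0.72 * 0.32 * 15.0300

3.4629 mm/day


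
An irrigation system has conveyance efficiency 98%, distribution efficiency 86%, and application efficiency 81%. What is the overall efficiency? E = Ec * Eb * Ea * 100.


Ec = 0.98, Eb = 0.86, Ea = 0.81
E = 0.98 * 0.86 * 0.81 * 100 = 68.2668%

68.2668 %


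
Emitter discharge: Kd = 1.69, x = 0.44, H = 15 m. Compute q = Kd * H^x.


q = Kd * H^x = 1.69 * 15^0.44 = 1.69 * 3.292154

5.5637 L/h


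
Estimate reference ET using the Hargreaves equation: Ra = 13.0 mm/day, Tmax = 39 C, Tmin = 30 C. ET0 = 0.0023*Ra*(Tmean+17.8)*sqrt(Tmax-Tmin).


Tmean = (Tmax + Tmin)/2 = (39 + 30)/2 = 34.5
ET0 = 0.0023 * 13.0 * (34.5 + 17.8) * sqrt(39 - 30)
ET0 = 0.0023 * 13.0 * 52.3 * 3.000000

4.6913 mm/day


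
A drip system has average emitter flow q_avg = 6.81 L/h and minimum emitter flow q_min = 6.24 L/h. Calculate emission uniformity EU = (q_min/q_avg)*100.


EU = (q_min/q_avg)*100 = (6.24/6.81)*100 = 91.6300%

91.6300 %


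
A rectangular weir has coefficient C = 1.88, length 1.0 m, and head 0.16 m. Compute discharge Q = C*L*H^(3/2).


Q = C * L * H^(3/2) = 1.88 * 1.0 * 0.16^1.5 = 1.88 * 1.0 * 0.064000

0.1203 m^3/s


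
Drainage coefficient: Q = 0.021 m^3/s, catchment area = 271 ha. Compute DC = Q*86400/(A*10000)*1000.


DC = Q * 86400 / (A * 10000) * 1000
DC = 0.021 * 86400 / (271 * 10000) * 1000
DC = 1814400.0000 / 2710000

0.6695 mm/day


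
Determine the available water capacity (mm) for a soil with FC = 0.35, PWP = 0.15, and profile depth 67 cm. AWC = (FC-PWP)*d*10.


AWC = (FC - PWP) * d * 10
AWC = (0.35 - 0.15) * 67 * 10
AWC = 0.2000 * 67 * 10

134.0000 mm


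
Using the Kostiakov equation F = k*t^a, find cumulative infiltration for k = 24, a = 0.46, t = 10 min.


F = k * t^a = 24 * 10^0.46
F = 24 * 2.884032

69.2168 mm


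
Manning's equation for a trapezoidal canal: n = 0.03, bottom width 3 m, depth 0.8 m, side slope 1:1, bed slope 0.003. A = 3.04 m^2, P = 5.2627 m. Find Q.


R = A/P = 3.04/5.2627 = 0.577650
Q = (1/0.03) * 3.04 * 0.577650^(2/3) * 0.003^0.5

3.8497 m^3/s


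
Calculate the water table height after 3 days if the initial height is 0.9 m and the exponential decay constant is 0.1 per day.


m = m0 * exp(-k*t)
m = 0.9 * exp(-0.1 * 3)
m = 0.9 * exp(-0.3000)

0.6667 m


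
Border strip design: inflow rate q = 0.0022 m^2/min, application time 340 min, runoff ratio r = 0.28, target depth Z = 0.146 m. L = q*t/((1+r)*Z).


L = q*t/((1+r)*Z)
L = 0.0022*340/((1+0.28)*0.146)
L = 0.748/0.18688

4.0026 m


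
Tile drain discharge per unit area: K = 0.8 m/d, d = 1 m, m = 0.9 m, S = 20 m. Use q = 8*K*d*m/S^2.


q = 8*K*d*m/S^2
q = 8*0.8*1*0.9/20^2
q = 5.7600 / 400

0.0144 m/d


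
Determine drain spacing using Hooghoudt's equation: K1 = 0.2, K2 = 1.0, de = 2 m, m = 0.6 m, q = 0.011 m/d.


S^2 = 8*K2*de*m/q + 4*K1*m^2/q
S^2 = 8*1.0*2*0.6/0.011 + 4*0.2*0.6^2/0.011
S = sqrt(898.9091)

29.9818 m


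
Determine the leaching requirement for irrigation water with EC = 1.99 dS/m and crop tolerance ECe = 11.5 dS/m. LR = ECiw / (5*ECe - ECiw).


LR = ECiw / (5*ECe - ECiw)
LR = 1.99 / (5*11.5 - 1.99)
LR = 1.99 / 55.5100

0.0358


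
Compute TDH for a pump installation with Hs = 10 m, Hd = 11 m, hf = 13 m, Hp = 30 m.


TDH = Hs + Hd + hf + Hp = 10 + 11 + 13 + 30 = 64

64 m


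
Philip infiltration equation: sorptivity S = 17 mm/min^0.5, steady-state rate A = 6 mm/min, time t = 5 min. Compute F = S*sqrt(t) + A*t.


F = S*sqrt(t) + A*t
F = 17*sqrt(5) + 6*5
F = 17*2.236068 + 30

68.0132 mm


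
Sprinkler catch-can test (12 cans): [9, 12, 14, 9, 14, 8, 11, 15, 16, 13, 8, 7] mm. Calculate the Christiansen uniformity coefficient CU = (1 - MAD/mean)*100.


mean = 11.333333 mm
MAD = 2.666667 mm
CU = (1 - 2.666667/11.333333)*100

76.4706 %


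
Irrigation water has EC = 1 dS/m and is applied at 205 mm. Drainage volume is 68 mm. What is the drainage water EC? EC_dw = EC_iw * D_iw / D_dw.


EC_dw = EC_iw * D_iw / D_dw
EC_dw = 1 * 205 / 68
EC_dw = 205 / 68

3.0147 dS/m


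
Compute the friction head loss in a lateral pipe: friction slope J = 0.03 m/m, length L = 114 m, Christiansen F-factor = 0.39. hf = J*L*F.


hf = J * L * F = 0.03 * 114 * 0.39 = 1.3338 m

1.3338 m


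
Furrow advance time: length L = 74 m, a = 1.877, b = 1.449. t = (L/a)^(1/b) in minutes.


t = (L/a)^(1/b)
t = (74/1.877)^(1/1.449)
t = 39.424614^(1/1.449)

12.6267 min


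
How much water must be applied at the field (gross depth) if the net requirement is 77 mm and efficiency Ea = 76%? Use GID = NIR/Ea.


Ea = 76% = 0.76
GID = NIR / Ea = 77 / 0.76 = 101.3158 mm

101.3158 mm


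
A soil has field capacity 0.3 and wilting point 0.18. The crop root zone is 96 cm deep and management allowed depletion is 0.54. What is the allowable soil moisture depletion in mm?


SMD = (FC - PWP) * d * MAD * 10
SMD = (0.3 - 0.18) * 96 * 0.54 * 10
SMD = 0.1200 * 96 * 0.54 * 10

62.2080 mm


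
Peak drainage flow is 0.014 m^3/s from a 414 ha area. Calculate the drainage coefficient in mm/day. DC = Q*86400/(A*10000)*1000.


DC = Q * 86400 / (A * 10000) * 1000
DC = 0.014 * 86400 / (414 * 10000) * 1000
DC = 1209600.0000 / 4140000

0.2922 mm/day


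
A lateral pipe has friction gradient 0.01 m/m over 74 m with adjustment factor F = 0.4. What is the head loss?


hf = J * L * F = 0.01 * 74 * 0.4 = 0.2960 m

0.2960 m


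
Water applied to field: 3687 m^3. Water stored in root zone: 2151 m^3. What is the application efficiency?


Ea = V_root / V_field * 100 = 2151 / 3687 * 100 = 58.3401%

58.3401 %


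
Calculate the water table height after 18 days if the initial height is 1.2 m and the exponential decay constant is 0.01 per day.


m = m0 * exp(-k*t)
m = 1.2 * exp(-0.01 * 18)
m = 1.2 * exp(-0.1800)

1.0023 m


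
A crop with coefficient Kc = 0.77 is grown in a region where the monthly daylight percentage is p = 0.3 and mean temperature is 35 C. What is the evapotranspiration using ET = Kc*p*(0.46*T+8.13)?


ET = Kc * p * (0.46*T + 8.13)
ET = 0.77 * 0.3 * (0.46*35 + 8.13)
ET = 0.77 * 0.3 * 24.2300

5.5971 mm/day


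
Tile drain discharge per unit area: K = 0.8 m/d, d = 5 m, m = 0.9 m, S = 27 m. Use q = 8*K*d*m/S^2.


q = 8*K*d*m/S^2
q = 8*0.8*5*0.9/27^2
q = 28.8000 / 729

0.0395 m/d


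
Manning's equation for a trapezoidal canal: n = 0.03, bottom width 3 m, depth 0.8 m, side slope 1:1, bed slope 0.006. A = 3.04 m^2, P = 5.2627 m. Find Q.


R = A/P = 3.04/5.2627 = 0.577650
Q = (1/0.03) * 3.04 * 0.577650^(2/3) * 0.006^0.5

5.4442 m^3/s


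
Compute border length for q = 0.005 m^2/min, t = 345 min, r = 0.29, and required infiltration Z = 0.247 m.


L = q*t/((1+r)*Z)
L = 0.005*345/((1+0.29)*0.247)
L = 1.725/0.31863

5.4138 m


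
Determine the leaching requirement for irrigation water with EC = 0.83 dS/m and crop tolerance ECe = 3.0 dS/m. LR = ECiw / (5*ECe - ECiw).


LR = ECiw / (5*ECe - ECiw)
LR = 0.83 / (5*3.0 - 0.83)
LR = 0.83 / 14.1700

0.0586


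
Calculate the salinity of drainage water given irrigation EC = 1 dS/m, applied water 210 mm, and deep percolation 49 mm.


EC_dw = EC_iw * D_iw / D_dw
EC_dw = 1 * 210 / 49
EC_dw = 210 / 49

4.2857 dS/m


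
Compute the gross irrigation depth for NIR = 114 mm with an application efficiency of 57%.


Ea = 57% = 0.57
GID = NIR / Ea = 114 / 0.57 = 200.0000 mm

200.0000 mm


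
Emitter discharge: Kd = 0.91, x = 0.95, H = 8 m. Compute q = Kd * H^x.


q = Kd * H^x = 0.91 * 8^0.95 = 0.91 * 7.210004

6.5611 L/h


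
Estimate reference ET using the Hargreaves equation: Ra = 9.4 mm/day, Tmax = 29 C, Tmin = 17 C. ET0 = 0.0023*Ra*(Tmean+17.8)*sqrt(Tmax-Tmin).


Tmean = (Tmax + Tmin)/2 = (29 + 17)/2 = 23.0
ET0 = 0.0023 * 9.4 * (23.0 + 17.8) * sqrt(29 - 17)
ET0 = 0.0023 * 9.4 * 40.8 * 3.464102

3.0557 mm/day


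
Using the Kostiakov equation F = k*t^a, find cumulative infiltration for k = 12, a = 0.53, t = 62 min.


F = k * t^a = 12 * 62^0.53
F = 12 * 8.911844

106.9421 mm


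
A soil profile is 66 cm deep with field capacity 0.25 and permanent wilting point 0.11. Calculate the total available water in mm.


AWC = (FC - PWP) * d * 10
AWC = (0.25 - 0.11) * 66 * 10
AWC = 0.1400 * 66 * 10

92.4000 mm


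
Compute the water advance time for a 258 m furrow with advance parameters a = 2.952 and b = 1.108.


t = (L/a)^(1/b)
t = (258/2.952)^(1/1.108)
t = 87.398374^(1/1.108)

56.5274 min


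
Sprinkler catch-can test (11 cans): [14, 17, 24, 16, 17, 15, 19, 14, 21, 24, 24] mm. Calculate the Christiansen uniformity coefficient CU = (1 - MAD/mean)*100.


mean = 18.636364 mm
MAD = 3.421488 mm
CU = (1 - 3.421488/18.636364)*100

81.6408 %


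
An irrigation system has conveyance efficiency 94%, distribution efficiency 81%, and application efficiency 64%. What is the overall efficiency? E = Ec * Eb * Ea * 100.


Ec = 0.94, Eb = 0.81, Ea = 0.64
E = 0.94 * 0.81 * 0.64 * 100 = 48.7296%

48.7296 %


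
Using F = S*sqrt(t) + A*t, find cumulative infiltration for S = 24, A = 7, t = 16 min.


F = S*sqrt(t) + A*t
F = 24*sqrt(16) + 7*16
F = 24*4.000000 + 112

208.0000 mm


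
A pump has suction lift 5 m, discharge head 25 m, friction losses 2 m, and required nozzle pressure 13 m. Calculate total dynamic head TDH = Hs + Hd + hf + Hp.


TDH = Hs + Hd + hf + Hp = 5 + 25 + 2 + 13 = 45

45 m


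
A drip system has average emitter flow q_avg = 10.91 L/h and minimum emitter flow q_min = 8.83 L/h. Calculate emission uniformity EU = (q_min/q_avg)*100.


EU = (q_min/q_avg)*100 = (8.83/10.91)*100 = 80.9349%

80.9349 %


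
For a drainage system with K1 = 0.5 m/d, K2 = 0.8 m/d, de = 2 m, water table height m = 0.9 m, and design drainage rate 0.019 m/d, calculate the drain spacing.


S^2 = 8*K2*de*m/q + 4*K1*m^2/q
S^2 = 8*0.8*2*0.9/0.019 + 4*0.5*0.9^2/0.019
S = sqrt(691.5789)

26.2979 m


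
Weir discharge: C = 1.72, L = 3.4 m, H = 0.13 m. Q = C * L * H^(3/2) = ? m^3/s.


Q = C * L * H^(3/2) = 1.72 * 3.4 * 0.13^1.5 = 1.72 * 3.4 * 0.046872

0.2741 m^3/s


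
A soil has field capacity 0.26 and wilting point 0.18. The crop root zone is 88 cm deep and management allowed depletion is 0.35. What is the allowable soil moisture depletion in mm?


SMD = (FC - PWP) * d * MAD * 10
SMD = (0.26 - 0.18) * 88 * 0.35 * 10
SMD = 0.0800 * 88 * 0.35 * 10

24.6400 mm


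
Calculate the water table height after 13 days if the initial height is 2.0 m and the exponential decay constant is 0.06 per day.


m = m0 * exp(-k*t)
m = 2.0 * exp(-0.06 * 13)
m = 2.0 * exp(-0.7800)

0.9168 m


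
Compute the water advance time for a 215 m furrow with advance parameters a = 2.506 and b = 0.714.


t = (L/a)^(1/b)
t = (215/2.506)^(1/0.714)
t = 85.794094^(1/0.714)

510.4151 min


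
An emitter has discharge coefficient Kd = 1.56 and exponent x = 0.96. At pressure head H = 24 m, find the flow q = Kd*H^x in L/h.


q = Kd * H^x = 1.56 * 24^0.96 = 1.56 * 21.135026

32.9706 L/h


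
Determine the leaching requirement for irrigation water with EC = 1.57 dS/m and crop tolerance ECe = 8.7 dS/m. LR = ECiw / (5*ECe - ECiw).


LR = ECiw / (5*ECe - ECiw)
LR = 1.57 / (5*8.7 - 1.57)
LR = 1.57 / 41.9300

0.0374


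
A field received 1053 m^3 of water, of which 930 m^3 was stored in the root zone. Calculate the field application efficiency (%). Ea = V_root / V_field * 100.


Ea = V_root / V_field * 100 = 930 / 1053 * 100 = 88.3191%

88.3191 %


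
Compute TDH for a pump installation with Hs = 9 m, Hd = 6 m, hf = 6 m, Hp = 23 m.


TDH = Hs + Hd + hf + Hp = 9 + 6 + 6 + 23 = 44

44 m


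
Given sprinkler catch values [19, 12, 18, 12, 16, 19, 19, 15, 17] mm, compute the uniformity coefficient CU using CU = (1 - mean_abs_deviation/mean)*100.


mean = 16.333333 mm
MAD = 2.296296 mm
CU = (1 - 2.296296/16.333333)*100

85.9410 %


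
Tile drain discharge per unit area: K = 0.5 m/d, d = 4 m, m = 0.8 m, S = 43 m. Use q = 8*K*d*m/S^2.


q = 8*K*d*m/S^2
q = 8*0.5*4*0.8/43^2
q = 12.8000 / 1849

0.0069 m/d


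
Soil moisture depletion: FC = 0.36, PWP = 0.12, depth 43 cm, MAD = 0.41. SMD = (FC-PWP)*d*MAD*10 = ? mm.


SMD = (FC - PWP) * d * MAD * 10
SMD = (0.36 - 0.12) * 43 * 0.41 * 10
SMD = 0.2400 * 43 * 0.41 * 10

42.3120 mm


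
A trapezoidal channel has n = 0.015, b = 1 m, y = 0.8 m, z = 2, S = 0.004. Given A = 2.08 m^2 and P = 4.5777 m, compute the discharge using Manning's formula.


R = A/P = 2.08/4.5777 = 0.454377
Q = (1/0.015) * 2.08 * 0.454377^(2/3) * 0.004^0.5

5.1834 m^3/s


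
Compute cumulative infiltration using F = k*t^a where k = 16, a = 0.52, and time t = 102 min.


F = k * t^a = 16 * 102^0.52
F = 16 * 11.078274

177.2524 mm


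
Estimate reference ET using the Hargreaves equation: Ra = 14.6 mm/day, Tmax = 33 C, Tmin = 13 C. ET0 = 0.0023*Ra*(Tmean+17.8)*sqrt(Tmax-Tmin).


Tmean = (Tmax + Tmin)/2 = (33 + 13)/2 = 23.0
ET0 = 0.0023 * 14.6 * (23.0 + 17.8) * sqrt(33 - 13)
ET0 = 0.0023 * 14.6 * 40.8 * 4.472136

6.1271 mm/day
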